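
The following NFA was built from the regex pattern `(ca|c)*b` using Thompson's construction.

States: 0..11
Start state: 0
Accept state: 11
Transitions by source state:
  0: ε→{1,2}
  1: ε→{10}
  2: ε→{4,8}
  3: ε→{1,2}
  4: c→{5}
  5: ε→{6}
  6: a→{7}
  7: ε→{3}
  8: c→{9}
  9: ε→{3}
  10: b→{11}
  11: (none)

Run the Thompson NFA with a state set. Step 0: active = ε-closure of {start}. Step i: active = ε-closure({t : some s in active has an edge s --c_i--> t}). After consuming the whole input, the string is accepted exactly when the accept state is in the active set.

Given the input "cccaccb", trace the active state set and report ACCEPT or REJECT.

start: ε-closure({0}) = {0,1,2,4,8,10}
'c' @ 1: {1,2,3,4,5,6,8,9,10}
'c' @ 2: {1,2,3,4,5,6,8,9,10}
'c' @ 3: {1,2,3,4,5,6,8,9,10}
'a' @ 4: {1,2,3,4,7,8,10}
'c' @ 5: {1,2,3,4,5,6,8,9,10}
'c' @ 6: {1,2,3,4,5,6,8,9,10}
'b' @ 7: {11}  (accept∈set)
final: {11}; accept 11 in set

Answer: ACCEPT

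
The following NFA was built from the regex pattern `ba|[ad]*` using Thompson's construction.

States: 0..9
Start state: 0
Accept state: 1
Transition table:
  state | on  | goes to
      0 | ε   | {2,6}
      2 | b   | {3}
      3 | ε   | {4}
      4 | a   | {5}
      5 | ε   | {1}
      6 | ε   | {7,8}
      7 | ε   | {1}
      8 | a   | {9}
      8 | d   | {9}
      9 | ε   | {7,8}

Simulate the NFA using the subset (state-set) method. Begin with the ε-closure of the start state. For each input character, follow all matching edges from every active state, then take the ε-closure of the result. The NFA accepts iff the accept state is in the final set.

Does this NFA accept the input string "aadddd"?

Answer: ACCEPT

Trace:
S₀ = ε-closure({0}) = {0,1,2,6,7,8}
'a' @ 1: {1,7,8,9}  ✓accept
'a' @ 2: {1,7,8,9}  ✓accept
'd' @ 3: {1,7,8,9}  ✓accept
'd' @ 4: {1,7,8,9}  ✓accept
'd' @ 5: {1,7,8,9}  ✓accept
'd' @ 6: {1,7,8,9}  ✓accept
final: {1,7,8,9}; accept 1 in set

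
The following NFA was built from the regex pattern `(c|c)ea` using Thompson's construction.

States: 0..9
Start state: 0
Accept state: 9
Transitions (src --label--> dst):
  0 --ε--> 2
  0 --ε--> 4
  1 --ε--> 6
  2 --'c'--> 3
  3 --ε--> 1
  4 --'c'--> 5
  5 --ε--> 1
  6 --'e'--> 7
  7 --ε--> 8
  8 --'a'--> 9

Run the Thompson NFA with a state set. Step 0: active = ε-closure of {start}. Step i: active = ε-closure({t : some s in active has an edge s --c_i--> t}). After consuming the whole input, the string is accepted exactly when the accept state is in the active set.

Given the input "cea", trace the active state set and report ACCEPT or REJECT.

Answer: ACCEPT

Steps:
start: ε-closure({0}) = {0,2,4}
'c' @ 1: {1,3,5,6}
'e' @ 2: {7,8}
'a' @ 3: {9}  ✓accept
final: {9}; accept 9 in set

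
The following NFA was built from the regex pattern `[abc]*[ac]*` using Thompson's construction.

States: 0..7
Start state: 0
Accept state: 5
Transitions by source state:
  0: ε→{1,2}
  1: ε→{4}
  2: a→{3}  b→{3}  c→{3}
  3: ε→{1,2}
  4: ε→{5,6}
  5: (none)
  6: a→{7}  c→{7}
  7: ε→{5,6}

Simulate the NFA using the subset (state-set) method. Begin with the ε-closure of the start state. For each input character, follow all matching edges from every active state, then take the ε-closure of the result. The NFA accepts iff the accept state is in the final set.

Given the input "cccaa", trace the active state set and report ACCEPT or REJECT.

initial (ε-close {0}): {0,1,2,4,5,6}
'c' @ 1: {1,2,3,4,5,6,7}  ✓accept
'c' @ 2: {1,2,3,4,5,6,7}  ✓accept
'c' @ 3: {1,2,3,4,5,6,7}  ✓accept
'a' @ 4: {1,2,3,4,5,6,7}  ✓accept
'a' @ 5: {1,2,3,4,5,6,7}  ✓accept
after full input: {1,2,3,4,5,6,7}  (accept=5 in)

Answer: ACCEPT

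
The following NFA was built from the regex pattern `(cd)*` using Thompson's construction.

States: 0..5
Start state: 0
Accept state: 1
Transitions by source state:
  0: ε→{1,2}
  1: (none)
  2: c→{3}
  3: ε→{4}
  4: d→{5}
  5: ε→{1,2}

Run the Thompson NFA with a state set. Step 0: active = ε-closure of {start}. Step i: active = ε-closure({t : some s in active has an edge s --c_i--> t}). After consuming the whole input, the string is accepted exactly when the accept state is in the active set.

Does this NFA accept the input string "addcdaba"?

Answer: REJECT

Steps:
initial (ε-close {0}): {0,1,2}
'a' @ 1: {}  — state set empty
rest 'ddcdaba' ignored (set empty)
after full input: {}  (accept=1 not in)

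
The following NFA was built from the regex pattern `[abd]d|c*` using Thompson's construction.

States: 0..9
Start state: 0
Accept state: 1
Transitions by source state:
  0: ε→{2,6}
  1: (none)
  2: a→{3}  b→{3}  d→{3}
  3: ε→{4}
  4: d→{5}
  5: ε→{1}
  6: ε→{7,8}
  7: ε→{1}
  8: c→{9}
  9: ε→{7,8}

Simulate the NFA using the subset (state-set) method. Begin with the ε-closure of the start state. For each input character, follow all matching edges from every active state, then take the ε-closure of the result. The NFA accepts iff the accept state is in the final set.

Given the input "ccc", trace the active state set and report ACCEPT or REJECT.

Answer: ACCEPT

Trace:
S₀ = ε-closure({0}) = {0,1,2,6,7,8}
'c' @ 1: {1,7,8,9}  (accept∈set)
'c' @ 2: {1,7,8,9}  (accept∈set)
'c' @ 3: {1,7,8,9}  (accept∈set)
final: {1,7,8,9}; accept 1 in set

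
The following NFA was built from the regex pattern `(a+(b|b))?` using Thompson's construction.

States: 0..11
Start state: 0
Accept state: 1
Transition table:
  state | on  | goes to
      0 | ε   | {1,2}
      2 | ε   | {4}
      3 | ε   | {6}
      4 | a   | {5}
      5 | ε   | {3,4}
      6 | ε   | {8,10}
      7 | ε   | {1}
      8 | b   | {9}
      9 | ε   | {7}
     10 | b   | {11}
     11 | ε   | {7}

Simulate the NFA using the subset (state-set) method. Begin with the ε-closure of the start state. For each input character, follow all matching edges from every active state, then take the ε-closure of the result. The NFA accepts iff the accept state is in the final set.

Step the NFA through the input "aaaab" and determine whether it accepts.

start: ε-closure({0}) = {0,1,2,4}
'a' @ 1: {3,4,5,6,8,10}
'a' @ 2: {3,4,5,6,8,10}
'a' @ 3: {3,4,5,6,8,10}
'a' @ 4: {3,4,5,6,8,10}
'b' @ 5: {1,7,9,11}  ✓accept
end set {1,7,9,11} — state 1 in

Answer: ACCEPT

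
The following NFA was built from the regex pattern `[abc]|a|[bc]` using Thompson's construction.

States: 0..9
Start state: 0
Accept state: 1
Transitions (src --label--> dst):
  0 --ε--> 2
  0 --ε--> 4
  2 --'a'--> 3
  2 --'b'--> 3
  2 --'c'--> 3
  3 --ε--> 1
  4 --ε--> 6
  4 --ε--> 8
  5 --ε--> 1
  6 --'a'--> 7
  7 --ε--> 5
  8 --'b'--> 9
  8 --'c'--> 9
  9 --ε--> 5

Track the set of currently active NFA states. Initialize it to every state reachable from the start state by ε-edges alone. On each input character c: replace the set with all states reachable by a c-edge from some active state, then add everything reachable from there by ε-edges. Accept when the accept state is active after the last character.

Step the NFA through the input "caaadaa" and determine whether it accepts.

S₀ = ε-closure({0}) = {0,2,4,6,8}
'c' @ 1: {1,3,5,9}  (accept∈set)
'a' @ 2: {}  — dead — no transitions
rest 'aadaa' ignored (set empty)
end set {} — state 1 not in

Answer: REJECT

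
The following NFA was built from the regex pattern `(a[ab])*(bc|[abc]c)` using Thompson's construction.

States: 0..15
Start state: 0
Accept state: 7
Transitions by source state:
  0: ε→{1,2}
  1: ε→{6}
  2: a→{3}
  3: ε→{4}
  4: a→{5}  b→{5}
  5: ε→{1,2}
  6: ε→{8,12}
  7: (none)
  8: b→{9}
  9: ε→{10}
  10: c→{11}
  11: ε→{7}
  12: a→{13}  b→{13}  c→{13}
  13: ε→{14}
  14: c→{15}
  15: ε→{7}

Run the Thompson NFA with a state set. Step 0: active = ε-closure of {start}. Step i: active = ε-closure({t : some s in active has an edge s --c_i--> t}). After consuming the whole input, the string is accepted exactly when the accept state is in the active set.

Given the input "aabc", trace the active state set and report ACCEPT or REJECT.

Answer: ACCEPT

Derivation:
start: ε-closure({0}) = {0,1,2,6,8,12}
'a' @ 1: {3,4,13,14}
'a' @ 2: {1,2,5,6,8,12}
'b' @ 3: {9,10,13,14}
'c' @ 4: {7,11,15}  [accepting]
final: {7,11,15}; accept 7 in set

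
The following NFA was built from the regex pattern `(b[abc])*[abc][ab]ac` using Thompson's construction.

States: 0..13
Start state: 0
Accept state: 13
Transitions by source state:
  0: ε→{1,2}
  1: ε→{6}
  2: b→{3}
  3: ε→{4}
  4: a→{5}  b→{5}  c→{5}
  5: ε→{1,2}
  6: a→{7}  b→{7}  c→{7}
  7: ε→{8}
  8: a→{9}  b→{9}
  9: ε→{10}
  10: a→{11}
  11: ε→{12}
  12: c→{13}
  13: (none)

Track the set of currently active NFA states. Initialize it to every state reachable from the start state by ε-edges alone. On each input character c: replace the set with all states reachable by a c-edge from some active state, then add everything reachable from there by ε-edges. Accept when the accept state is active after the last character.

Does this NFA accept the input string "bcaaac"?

S₀ = ε-closure({0}) = {0,1,2,6}
'b' @ 1: {3,4,7,8}
'c' @ 2: {1,2,5,6}
'a' @ 3: {7,8}
'a' @ 4: {9,10}
'a' @ 5: {11,12}
'c' @ 6: {13}  (accept∈set)
after full input: {13}  (accept=13 in)

Answer: ACCEPT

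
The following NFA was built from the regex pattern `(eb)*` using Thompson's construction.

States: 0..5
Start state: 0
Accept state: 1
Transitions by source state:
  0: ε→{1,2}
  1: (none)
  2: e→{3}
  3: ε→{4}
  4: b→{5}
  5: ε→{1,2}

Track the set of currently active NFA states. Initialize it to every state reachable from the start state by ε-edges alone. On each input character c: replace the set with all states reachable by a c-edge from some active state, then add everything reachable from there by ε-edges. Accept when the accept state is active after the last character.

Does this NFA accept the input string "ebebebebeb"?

Answer: ACCEPT

Steps:
S₀ = ε-closure({0}) = {0,1,2}
'e' @ 1: {3,4}
'b' @ 2: {1,2,5}  [accepting]
'e' @ 3: {3,4}
'b' @ 4: {1,2,5}  [accepting]
'e' @ 5: {3,4}
'b' @ 6: {1,2,5}  [accepting]
'e' @ 7: {3,4}
'b' @ 8: {1,2,5}  [accepting]
'e' @ 9: {3,4}
'b' @ 10: {1,2,5}  [accepting]
after full input: {1,2,5}  (accept=1 in)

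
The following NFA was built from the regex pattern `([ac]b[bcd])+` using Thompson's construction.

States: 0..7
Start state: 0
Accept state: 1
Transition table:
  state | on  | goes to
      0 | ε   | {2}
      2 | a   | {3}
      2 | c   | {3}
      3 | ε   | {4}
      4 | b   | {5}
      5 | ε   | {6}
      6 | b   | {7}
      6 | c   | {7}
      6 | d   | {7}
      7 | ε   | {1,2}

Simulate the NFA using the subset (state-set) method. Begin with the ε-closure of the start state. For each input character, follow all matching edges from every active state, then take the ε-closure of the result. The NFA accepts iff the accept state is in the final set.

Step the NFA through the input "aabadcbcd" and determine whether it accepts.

Answer: REJECT

Steps:
S₀ = ε-closure({0}) = {0,2}
'a' @ 1: {3,4}
'a' @ 2: {}  — no active states
rest 'badcbcd' ignored (set empty)
end set {} — state 1 not in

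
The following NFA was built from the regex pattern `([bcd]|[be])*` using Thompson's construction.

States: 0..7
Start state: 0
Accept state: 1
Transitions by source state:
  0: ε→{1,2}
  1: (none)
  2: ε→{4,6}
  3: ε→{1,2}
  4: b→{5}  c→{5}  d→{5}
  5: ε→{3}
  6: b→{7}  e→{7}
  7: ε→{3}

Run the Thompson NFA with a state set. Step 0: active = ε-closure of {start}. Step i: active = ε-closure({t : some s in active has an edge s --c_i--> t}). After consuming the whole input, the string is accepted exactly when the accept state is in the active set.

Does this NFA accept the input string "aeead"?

Answer: REJECT

Derivation:
initial (ε-close {0}): {0,1,2,4,6}
'a' @ 1: {}  — dead — no transitions
rest 'eead' ignored (set empty)
after full input: {}  (accept=1 not in)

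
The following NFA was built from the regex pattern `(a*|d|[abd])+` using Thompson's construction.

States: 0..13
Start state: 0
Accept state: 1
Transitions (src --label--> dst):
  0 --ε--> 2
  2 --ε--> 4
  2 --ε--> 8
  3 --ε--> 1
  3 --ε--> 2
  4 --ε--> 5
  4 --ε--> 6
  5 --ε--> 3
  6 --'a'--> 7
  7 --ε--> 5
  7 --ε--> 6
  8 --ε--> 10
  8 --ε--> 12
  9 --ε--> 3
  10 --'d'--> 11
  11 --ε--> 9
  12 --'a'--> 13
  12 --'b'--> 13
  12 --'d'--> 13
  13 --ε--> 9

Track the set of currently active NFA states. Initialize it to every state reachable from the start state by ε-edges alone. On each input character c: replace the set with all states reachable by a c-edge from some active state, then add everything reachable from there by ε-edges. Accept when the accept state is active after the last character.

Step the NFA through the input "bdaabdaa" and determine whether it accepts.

S₀ = ε-closure({0}) = {0,1,2,3,4,5,6,8,10,12}
'b' @ 1: {1,2,3,4,5,6,8,9,10,12,13}  (accept∈set)
'd' @ 2: {1,2,3,4,5,6,8,9,10,11,12,13}  (accept∈set)
'a' @ 3: {1,2,3,4,5,6,7,8,9,10,12,13}  (accept∈set)
'a' @ 4: {1,2,3,4,5,6,7,8,9,10,12,13}  (accept∈set)
'b' @ 5: {1,2,3,4,5,6,8,9,10,12,13}  (accept∈set)
'd' @ 6: {1,2,3,4,5,6,8,9,10,11,12,13}  (accept∈set)
'a' @ 7: {1,2,3,4,5,6,7,8,9,10,12,13}  (accept∈set)
'a' @ 8: {1,2,3,4,5,6,7,8,9,10,12,13}  (accept∈set)
end set {1,2,3,4,5,6,7,8,9,10,12,13} — state 1 in

Answer: ACCEPT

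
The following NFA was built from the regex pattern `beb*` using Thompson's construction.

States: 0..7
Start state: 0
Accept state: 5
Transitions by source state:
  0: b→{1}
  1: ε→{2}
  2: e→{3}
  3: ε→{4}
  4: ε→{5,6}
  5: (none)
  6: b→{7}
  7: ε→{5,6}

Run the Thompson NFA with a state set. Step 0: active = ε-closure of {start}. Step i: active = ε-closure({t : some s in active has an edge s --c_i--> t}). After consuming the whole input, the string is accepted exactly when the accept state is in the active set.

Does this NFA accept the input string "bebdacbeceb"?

Answer: REJECT

Trace:
initial (ε-close {0}): {0}
'b' @ 1: {1,2}
'e' @ 2: {3,4,5,6}  (accept∈set)
'b' @ 3: {5,6,7}  (accept∈set)
'd' @ 4: {}  — no active states
rest 'acbeceb' ignored (set empty)
after full input: {}  (accept=5 not in)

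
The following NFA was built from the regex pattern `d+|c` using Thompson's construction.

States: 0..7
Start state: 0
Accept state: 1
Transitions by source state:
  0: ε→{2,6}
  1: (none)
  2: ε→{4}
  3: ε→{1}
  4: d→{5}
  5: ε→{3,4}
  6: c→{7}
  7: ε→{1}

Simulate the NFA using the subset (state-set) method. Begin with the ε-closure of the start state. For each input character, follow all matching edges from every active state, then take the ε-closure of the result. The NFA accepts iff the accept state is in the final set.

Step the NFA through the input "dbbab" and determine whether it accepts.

Answer: REJECT

Trace:
initial (ε-close {0}): {0,2,4,6}
'd' @ 1: {1,3,4,5}  [accepting]
'b' @ 2: {}  — dead — no transitions
rest 'bab' ignored (set empty)
end set {} — state 1 not in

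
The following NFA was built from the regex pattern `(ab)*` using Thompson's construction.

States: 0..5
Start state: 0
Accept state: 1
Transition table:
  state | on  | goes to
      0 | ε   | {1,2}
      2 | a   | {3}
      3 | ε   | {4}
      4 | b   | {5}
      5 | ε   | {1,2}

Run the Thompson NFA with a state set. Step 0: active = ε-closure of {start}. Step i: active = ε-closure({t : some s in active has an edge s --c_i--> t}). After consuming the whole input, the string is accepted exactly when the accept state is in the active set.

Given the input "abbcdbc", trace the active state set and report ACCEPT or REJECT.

Answer: REJECT

Steps:
start: ε-closure({0}) = {0,1,2}
'a' @ 1: {3,4}
'b' @ 2: {1,2,5}  [accepting]
'b' @ 3: {}  — no active states
rest 'cdbc' ignored (set empty)
after full input: {}  (accept=1 not in)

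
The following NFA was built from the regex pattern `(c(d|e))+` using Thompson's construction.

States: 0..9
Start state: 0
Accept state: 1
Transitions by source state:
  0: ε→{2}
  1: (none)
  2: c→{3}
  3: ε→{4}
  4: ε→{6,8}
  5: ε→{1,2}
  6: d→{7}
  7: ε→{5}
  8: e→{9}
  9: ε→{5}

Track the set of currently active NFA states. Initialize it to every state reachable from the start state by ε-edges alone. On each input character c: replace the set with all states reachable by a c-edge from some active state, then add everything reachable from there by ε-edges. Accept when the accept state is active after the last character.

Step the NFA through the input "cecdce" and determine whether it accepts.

Answer: ACCEPT

Steps:
initial (ε-close {0}): {0,2}
'c' @ 1: {3,4,6,8}
'e' @ 2: {1,2,5,9}  [accepting]
'c' @ 3: {3,4,6,8}
'd' @ 4: {1,2,5,7}  [accepting]
'c' @ 5: {3,4,6,8}
'e' @ 6: {1,2,5,9}  [accepting]
end set {1,2,5,9} — state 1 in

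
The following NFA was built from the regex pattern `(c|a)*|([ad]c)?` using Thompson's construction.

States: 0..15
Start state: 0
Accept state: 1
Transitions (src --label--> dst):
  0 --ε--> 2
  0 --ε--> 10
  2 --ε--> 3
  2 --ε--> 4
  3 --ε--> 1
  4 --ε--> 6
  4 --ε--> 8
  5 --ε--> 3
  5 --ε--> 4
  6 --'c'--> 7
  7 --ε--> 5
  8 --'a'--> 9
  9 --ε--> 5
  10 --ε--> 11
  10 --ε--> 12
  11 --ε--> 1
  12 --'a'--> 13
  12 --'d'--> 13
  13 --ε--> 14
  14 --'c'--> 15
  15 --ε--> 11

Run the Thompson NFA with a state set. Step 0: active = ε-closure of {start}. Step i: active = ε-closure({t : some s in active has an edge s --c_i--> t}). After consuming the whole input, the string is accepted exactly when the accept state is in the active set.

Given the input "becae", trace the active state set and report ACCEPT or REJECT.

Answer: REJECT

Trace:
S₀ = ε-closure({0}) = {0,1,2,3,4,6,8,10,11,12}
'b' @ 1: {}  — dead — no transitions
rest 'ecae' ignored (set empty)
end set {} — state 1 not in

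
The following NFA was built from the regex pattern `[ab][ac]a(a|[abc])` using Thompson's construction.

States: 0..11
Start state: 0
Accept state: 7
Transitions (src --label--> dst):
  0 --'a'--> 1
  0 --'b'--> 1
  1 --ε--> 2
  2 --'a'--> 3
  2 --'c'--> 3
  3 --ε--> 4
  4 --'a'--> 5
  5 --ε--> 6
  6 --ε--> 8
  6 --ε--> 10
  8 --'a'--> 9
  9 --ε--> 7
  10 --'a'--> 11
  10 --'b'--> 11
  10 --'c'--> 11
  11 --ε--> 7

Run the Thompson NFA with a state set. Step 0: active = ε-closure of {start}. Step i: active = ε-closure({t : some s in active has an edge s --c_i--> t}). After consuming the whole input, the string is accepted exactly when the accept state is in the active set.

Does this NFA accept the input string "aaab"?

initial (ε-close {0}): {0}
'a' @ 1: {1,2}
'a' @ 2: {3,4}
'a' @ 3: {5,6,8,10}
'b' @ 4: {7,11}  [accepting]
after full input: {7,11}  (accept=7 in)

Answer: ACCEPT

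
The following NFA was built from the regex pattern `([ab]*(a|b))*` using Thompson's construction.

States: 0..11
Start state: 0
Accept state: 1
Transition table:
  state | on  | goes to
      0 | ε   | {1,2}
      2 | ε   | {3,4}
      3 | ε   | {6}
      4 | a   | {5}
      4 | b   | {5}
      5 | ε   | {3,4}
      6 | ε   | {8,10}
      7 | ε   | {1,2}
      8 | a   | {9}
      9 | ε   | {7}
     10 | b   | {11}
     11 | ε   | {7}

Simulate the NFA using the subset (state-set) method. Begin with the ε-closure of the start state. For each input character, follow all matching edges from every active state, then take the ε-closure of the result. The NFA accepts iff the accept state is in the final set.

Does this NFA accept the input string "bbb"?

S₀ = ε-closure({0}) = {0,1,2,3,4,6,8,10}
'b' @ 1: {1,2,3,4,5,6,7,8,10,11}  ✓accept
'b' @ 2: {1,2,3,4,5,6,7,8,10,11}  ✓accept
'b' @ 3: {1,2,3,4,5,6,7,8,10,11}  ✓accept
end set {1,2,3,4,5,6,7,8,10,11} — state 1 in

Answer: ACCEPT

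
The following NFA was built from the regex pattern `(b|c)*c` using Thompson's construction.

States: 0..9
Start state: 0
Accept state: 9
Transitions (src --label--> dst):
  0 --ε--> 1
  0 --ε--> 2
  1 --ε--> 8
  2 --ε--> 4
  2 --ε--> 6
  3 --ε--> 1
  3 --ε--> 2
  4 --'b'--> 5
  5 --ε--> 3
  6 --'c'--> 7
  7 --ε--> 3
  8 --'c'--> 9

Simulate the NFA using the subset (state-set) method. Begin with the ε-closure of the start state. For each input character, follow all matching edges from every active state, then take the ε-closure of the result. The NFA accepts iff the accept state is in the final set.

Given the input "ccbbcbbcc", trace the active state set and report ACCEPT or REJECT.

S₀ = ε-closure({0}) = {0,1,2,4,6,8}
'c' @ 1: {1,2,3,4,6,7,8,9}  ✓accept
'c' @ 2: {1,2,3,4,6,7,8,9}  ✓accept
'b' @ 3: {1,2,3,4,5,6,8}
'b' @ 4: {1,2,3,4,5,6,8}
'c' @ 5: {1,2,3,4,6,7,8,9}  ✓accept
'b' @ 6: {1,2,3,4,5,6,8}
'b' @ 7: {1,2,3,4,5,6,8}
'c' @ 8: {1,2,3,4,6,7,8,9}  ✓accept
'c' @ 9: {1,2,3,4,6,7,8,9}  ✓accept
after full input: {1,2,3,4,6,7,8,9}  (accept=9 in)

Answer: ACCEPT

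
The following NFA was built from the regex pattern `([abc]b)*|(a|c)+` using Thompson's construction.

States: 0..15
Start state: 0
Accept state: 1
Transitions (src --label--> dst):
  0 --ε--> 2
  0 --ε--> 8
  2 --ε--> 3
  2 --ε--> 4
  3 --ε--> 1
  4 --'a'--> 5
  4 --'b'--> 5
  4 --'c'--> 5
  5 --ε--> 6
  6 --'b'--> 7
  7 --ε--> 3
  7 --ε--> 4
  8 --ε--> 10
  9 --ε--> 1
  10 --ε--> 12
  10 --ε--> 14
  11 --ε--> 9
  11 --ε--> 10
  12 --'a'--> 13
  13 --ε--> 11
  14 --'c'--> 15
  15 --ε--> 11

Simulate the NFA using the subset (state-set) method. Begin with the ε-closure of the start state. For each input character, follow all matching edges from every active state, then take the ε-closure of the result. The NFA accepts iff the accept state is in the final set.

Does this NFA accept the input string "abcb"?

initial (ε-close {0}): {0,1,2,3,4,8,10,12,14}
'a' @ 1: {1,5,6,9,10,11,12,13,14}  (accept∈set)
'b' @ 2: {1,3,4,7}  (accept∈set)
'c' @ 3: {5,6}
'b' @ 4: {1,3,4,7}  (accept∈set)
end set {1,3,4,7} — state 1 in

Answer: ACCEPT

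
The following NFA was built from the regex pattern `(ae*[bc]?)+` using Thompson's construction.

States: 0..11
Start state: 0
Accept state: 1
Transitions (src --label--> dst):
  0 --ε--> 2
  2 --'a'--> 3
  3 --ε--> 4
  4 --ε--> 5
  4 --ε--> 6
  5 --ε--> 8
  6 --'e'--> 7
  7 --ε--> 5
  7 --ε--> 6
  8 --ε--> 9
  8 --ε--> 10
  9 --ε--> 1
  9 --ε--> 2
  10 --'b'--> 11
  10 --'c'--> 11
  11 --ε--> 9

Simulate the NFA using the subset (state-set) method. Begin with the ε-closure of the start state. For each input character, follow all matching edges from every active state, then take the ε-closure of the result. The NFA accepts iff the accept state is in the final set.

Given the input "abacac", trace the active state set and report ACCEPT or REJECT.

S₀ = ε-closure({0}) = {0,2}
'a' @ 1: {1,2,3,4,5,6,8,9,10}  [accepting]
'b' @ 2: {1,2,9,11}  [accepting]
'a' @ 3: {1,2,3,4,5,6,8,9,10}  [accepting]
'c' @ 4: {1,2,9,11}  [accepting]
'a' @ 5: {1,2,3,4,5,6,8,9,10}  [accepting]
'c' @ 6: {1,2,9,11}  [accepting]
end set {1,2,9,11} — state 1 in

Answer: ACCEPT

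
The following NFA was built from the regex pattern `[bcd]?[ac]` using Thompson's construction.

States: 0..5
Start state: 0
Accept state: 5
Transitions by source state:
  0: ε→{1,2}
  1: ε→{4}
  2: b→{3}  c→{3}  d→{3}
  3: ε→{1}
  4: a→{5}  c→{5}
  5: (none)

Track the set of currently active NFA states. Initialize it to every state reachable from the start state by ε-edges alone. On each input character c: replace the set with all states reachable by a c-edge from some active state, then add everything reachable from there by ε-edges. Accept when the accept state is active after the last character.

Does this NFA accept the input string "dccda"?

Answer: REJECT

Trace:
S₀ = ε-closure({0}) = {0,1,2,4}
'd' @ 1: {1,3,4}
'c' @ 2: {5}  ✓accept
'c' @ 3: {}  — dead — no transitions
rest 'da' ignored (set empty)
final: {}; accept 5 not in set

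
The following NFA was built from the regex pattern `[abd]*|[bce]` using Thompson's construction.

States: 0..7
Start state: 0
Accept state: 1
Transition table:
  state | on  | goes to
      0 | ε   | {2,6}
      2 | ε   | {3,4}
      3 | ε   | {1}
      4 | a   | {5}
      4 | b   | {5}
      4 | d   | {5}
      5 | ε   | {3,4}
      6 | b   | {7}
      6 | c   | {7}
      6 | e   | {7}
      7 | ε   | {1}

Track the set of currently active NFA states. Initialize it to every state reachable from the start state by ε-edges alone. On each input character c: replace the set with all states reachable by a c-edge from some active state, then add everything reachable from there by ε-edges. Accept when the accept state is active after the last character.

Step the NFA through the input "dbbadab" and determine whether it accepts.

S₀ = ε-closure({0}) = {0,1,2,3,4,6}
'd' @ 1: {1,3,4,5}  (accept∈set)
'b' @ 2: {1,3,4,5}  (accept∈set)
'b' @ 3: {1,3,4,5}  (accept∈set)
'a' @ 4: {1,3,4,5}  (accept∈set)
'd' @ 5: {1,3,4,5}  (accept∈set)
'a' @ 6: {1,3,4,5}  (accept∈set)
'b' @ 7: {1,3,4,5}  (accept∈set)
end set {1,3,4,5} — state 1 in

Answer: ACCEPT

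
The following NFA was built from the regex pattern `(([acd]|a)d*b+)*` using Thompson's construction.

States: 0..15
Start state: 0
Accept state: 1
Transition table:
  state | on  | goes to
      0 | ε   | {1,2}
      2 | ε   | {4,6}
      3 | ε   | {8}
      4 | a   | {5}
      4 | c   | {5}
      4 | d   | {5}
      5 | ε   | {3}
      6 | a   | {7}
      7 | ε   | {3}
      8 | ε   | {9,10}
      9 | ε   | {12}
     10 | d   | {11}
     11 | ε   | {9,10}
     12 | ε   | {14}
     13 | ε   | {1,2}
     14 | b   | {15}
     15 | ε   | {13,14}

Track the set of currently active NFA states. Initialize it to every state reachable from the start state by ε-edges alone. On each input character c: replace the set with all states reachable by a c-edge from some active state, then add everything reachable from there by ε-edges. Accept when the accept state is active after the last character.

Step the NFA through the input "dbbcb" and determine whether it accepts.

S₀ = ε-closure({0}) = {0,1,2,4,6}
'd' @ 1: {3,5,8,9,10,12,14}
'b' @ 2: {1,2,4,6,13,14,15}  (accept∈set)
'b' @ 3: {1,2,4,6,13,14,15}  (accept∈set)
'c' @ 4: {3,5,8,9,10,12,14}
'b' @ 5: {1,2,4,6,13,14,15}  (accept∈set)
end set {1,2,4,6,13,14,15} — state 1 in

Answer: ACCEPT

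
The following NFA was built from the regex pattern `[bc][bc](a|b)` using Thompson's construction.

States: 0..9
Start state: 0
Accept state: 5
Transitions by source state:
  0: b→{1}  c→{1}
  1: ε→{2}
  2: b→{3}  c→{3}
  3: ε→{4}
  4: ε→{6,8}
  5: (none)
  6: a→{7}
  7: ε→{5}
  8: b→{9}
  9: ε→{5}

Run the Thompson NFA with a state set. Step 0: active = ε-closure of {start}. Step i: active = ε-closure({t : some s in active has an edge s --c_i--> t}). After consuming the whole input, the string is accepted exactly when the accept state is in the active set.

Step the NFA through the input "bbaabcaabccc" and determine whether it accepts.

start: ε-closure({0}) = {0}
'b' @ 1: {1,2}
'b' @ 2: {3,4,6,8}
'a' @ 3: {5,7}  (accept∈set)
'a' @ 4: {}  — no active states
rest 'bcaabccc' ignored (set empty)
after full input: {}  (accept=5 not in)

Answer: REJECT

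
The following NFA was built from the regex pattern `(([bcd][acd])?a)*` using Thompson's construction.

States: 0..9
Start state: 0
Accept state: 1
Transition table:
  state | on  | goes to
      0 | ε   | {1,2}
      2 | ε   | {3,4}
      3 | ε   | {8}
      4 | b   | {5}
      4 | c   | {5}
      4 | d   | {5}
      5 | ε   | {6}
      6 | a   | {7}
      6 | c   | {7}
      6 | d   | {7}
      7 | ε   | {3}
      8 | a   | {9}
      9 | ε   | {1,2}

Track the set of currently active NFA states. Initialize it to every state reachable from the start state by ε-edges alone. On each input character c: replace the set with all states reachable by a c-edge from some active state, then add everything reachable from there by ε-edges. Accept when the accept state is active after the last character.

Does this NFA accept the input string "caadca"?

Answer: ACCEPT

Steps:
S₀ = ε-closure({0}) = {0,1,2,3,4,8}
'c' @ 1: {5,6}
'a' @ 2: {3,7,8}
'a' @ 3: {1,2,3,4,8,9}  [accepting]
'd' @ 4: {5,6}
'c' @ 5: {3,7,8}
'a' @ 6: {1,2,3,4,8,9}  [accepting]
after full input: {1,2,3,4,8,9}  (accept=1 in)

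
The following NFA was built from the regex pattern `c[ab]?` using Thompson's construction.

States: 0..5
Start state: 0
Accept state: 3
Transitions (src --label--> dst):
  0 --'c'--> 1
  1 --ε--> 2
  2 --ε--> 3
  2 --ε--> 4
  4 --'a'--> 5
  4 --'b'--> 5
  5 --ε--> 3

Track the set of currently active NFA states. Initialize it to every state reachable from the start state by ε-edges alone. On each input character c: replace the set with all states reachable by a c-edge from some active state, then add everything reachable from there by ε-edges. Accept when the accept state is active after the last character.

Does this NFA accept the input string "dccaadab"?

initial (ε-close {0}): {0}
'd' @ 1: {}  — dead — no transitions
rest 'ccaadab' ignored (set empty)
final: {}; accept 3 not in set

Answer: REJECT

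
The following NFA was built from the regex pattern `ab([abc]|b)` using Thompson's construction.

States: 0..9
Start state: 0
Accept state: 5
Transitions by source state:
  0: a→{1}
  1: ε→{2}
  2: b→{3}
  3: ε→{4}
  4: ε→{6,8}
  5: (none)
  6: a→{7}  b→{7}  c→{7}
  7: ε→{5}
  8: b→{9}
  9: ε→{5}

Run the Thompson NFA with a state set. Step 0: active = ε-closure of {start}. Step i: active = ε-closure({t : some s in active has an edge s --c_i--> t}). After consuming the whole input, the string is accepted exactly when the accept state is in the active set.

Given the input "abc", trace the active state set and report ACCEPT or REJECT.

Answer: ACCEPT

Steps:
start: ε-closure({0}) = {0}
'a' @ 1: {1,2}
'b' @ 2: {3,4,6,8}
'c' @ 3: {5,7}  (accept∈set)
end set {5,7} — state 5 in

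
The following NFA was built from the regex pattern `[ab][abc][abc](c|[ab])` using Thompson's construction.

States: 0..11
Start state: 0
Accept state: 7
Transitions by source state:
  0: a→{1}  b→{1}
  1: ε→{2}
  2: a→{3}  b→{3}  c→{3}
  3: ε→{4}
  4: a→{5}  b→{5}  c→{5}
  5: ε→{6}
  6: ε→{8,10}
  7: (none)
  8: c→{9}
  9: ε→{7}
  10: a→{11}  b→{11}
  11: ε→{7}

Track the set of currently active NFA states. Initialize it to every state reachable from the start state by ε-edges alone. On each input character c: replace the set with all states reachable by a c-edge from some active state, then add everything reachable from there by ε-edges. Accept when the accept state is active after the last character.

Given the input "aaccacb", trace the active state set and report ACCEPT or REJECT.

S₀ = ε-closure({0}) = {0}
'a' @ 1: {1,2}
'a' @ 2: {3,4}
'c' @ 3: {5,6,8,10}
'c' @ 4: {7,9}  [accepting]
'a' @ 5: {}  — no active states
rest 'cb' ignored (set empty)
final: {}; accept 7 not in set

Answer: REJECT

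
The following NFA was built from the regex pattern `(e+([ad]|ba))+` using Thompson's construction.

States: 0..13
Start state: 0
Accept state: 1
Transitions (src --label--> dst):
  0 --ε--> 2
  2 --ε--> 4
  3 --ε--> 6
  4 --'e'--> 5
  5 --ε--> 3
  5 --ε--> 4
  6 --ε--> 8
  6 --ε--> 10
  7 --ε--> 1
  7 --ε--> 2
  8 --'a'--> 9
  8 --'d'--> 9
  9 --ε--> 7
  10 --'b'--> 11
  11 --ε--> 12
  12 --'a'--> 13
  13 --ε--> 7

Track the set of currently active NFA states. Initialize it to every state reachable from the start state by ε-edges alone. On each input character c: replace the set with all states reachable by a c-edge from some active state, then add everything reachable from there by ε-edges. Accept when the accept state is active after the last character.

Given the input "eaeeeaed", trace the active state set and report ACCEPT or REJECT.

Answer: ACCEPT

Derivation:
S₀ = ε-closure({0}) = {0,2,4}
'e' @ 1: {3,4,5,6,8,10}
'a' @ 2: {1,2,4,7,9}  [accepting]
'e' @ 3: {3,4,5,6,8,10}
'e' @ 4: {3,4,5,6,8,10}
'e' @ 5: {3,4,5,6,8,10}
'a' @ 6: {1,2,4,7,9}  [accepting]
'e' @ 7: {3,4,5,6,8,10}
'd' @ 8: {1,2,4,7,9}  [accepting]
final: {1,2,4,7,9}; accept 1 in set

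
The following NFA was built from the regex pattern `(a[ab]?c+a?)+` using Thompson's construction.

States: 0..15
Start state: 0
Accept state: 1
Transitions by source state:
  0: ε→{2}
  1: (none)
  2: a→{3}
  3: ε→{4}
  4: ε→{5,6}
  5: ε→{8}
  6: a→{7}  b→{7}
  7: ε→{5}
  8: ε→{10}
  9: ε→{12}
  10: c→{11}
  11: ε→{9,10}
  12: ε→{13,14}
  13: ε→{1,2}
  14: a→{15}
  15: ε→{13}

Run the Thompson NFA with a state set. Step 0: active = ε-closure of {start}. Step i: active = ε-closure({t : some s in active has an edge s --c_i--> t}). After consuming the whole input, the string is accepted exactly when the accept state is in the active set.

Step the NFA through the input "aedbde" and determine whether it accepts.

Answer: REJECT

Trace:
S₀ = ε-closure({0}) = {0,2}
'a' @ 1: {3,4,5,6,8,10}
'e' @ 2: {}  — dead — no transitions
rest 'dbde' ignored (set empty)
final: {}; accept 1 not in set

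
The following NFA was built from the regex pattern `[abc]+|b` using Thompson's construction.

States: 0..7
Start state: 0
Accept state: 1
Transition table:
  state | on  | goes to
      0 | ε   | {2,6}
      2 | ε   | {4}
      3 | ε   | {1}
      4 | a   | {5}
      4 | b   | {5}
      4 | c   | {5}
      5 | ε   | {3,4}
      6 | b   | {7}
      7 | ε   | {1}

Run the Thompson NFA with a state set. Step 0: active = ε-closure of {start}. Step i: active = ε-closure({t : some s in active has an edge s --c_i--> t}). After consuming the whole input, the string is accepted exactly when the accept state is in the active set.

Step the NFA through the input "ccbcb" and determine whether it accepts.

initial (ε-close {0}): {0,2,4,6}
'c' @ 1: {1,3,4,5}  (accept∈set)
'c' @ 2: {1,3,4,5}  (accept∈set)
'b' @ 3: {1,3,4,5}  (accept∈set)
'c' @ 4: {1,3,4,5}  (accept∈set)
'b' @ 5: {1,3,4,5}  (accept∈set)
after full input: {1,3,4,5}  (accept=1 in)

Answer: ACCEPT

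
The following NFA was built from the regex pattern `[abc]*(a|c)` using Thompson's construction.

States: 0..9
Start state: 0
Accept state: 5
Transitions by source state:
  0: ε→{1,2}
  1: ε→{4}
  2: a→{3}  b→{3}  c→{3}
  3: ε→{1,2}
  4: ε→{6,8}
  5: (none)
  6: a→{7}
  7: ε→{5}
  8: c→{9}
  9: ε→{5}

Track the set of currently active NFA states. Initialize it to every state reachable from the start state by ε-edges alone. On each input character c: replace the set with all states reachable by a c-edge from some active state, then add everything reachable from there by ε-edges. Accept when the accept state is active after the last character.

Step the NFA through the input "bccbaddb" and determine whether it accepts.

Answer: REJECT

Steps:
initial (ε-close {0}): {0,1,2,4,6,8}
'b' @ 1: {1,2,3,4,6,8}
'c' @ 2: {1,2,3,4,5,6,8,9}  [accepting]
'c' @ 3: {1,2,3,4,5,6,8,9}  [accepting]
'b' @ 4: {1,2,3,4,6,8}
'a' @ 5: {1,2,3,4,5,6,7,8}  [accepting]
'd' @ 6: {}  — no active states
rest 'db' ignored (set empty)
end set {} — state 5 not in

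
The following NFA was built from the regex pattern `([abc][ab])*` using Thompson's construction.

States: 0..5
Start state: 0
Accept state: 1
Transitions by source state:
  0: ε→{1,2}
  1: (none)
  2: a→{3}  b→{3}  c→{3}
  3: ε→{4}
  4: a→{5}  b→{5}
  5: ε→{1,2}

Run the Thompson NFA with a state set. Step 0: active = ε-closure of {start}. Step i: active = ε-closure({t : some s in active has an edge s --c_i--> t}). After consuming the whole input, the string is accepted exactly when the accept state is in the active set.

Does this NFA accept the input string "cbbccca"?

Answer: REJECT

Trace:
initial (ε-close {0}): {0,1,2}
'c' @ 1: {3,4}
'b' @ 2: {1,2,5}  ✓accept
'b' @ 3: {3,4}
'c' @ 4: {}  — no active states
rest 'cca' ignored (set empty)
end set {} — state 1 not in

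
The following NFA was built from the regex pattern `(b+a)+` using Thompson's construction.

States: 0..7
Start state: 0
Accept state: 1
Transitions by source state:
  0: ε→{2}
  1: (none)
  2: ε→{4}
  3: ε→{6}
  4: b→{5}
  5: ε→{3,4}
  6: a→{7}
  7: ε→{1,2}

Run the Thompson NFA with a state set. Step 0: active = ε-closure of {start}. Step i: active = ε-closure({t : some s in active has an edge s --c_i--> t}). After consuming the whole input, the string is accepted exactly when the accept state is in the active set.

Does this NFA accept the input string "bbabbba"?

Answer: ACCEPT

Trace:
S₀ = ε-closure({0}) = {0,2,4}
'b' @ 1: {3,4,5,6}
'b' @ 2: {3,4,5,6}
'a' @ 3: {1,2,4,7}  ✓accept
'b' @ 4: {3,4,5,6}
'b' @ 5: {3,4,5,6}
'b' @ 6: {3,4,5,6}
'a' @ 7: {1,2,4,7}  ✓accept
final: {1,2,4,7}; accept 1 in set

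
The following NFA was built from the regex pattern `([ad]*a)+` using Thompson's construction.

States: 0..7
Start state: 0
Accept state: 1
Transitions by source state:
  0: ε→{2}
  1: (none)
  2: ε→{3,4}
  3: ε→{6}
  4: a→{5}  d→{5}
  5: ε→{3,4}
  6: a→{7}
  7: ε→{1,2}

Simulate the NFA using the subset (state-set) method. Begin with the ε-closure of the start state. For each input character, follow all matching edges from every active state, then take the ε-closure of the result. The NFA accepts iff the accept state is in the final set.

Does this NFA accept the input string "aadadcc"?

Answer: REJECT

Derivation:
S₀ = ε-closure({0}) = {0,2,3,4,6}
'a' @ 1: {1,2,3,4,5,6,7}  ✓accept
'a' @ 2: {1,2,3,4,5,6,7}  ✓accept
'd' @ 3: {3,4,5,6}
'a' @ 4: {1,2,3,4,5,6,7}  ✓accept
'd' @ 5: {3,4,5,6}
'c' @ 6: {}  — no active states
rest 'c' ignored (set empty)
final: {}; accept 1 not in set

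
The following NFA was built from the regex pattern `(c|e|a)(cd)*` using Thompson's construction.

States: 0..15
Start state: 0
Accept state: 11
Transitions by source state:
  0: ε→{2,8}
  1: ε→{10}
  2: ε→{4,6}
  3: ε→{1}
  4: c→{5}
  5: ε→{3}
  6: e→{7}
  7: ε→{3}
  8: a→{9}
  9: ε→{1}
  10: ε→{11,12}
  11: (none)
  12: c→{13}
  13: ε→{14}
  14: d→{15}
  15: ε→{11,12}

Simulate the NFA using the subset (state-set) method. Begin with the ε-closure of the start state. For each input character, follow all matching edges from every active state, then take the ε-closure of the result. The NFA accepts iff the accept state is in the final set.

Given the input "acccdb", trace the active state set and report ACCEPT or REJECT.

start: ε-closure({0}) = {0,2,4,6,8}
'a' @ 1: {1,9,10,11,12}  [accepting]
'c' @ 2: {13,14}
'c' @ 3: {}  — dead — no transitions
rest 'cdb' ignored (set empty)
end set {} — state 11 not in

Answer: REJECT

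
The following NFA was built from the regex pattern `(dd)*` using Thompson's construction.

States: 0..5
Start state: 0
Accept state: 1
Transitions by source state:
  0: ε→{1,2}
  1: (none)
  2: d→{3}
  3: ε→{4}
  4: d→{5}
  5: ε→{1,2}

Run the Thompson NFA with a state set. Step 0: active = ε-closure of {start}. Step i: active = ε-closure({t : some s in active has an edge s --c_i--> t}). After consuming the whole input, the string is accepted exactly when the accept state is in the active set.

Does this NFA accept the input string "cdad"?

Answer: REJECT

Steps:
S₀ = ε-closure({0}) = {0,1,2}
'c' @ 1: {}  — state set empty
rest 'dad' ignored (set empty)
end set {} — state 1 not in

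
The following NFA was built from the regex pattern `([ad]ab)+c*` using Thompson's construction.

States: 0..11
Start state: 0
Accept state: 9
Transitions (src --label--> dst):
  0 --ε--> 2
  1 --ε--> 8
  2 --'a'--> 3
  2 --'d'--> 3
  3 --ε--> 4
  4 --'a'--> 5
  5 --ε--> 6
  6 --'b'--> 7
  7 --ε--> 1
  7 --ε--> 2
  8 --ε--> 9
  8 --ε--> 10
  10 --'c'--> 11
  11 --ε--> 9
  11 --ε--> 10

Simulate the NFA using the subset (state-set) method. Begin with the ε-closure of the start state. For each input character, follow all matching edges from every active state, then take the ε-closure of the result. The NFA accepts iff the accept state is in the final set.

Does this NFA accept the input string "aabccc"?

Answer: ACCEPT

Derivation:
start: ε-closure({0}) = {0,2}
'a' @ 1: {3,4}
'a' @ 2: {5,6}
'b' @ 3: {1,2,7,8,9,10}  (accept∈set)
'c' @ 4: {9,10,11}  (accept∈set)
'c' @ 5: {9,10,11}  (accept∈set)
'c' @ 6: {9,10,11}  (accept∈set)
end set {9,10,11} — state 9 in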